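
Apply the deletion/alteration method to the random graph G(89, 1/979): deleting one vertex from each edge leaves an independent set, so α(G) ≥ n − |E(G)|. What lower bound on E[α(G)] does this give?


E[|E(G)|] = C(89, 2)·p = 3916 · (1/979) = 4.
E[α(G)] ≥ n − E[|E(G)|] = 89 − 4 = 85.
Numerically: ≈ 85.00000.
(This is only a lower bound; the true E[α(G)] may be larger.)

E[α(G)] ≥ 85 ≈ 85.00000.


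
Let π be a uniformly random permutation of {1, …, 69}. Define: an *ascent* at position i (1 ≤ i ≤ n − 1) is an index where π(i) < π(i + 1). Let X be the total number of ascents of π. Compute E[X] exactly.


Write X = Σ X_I over i = 1, …, 68, with X_I the indicator of one ascent.
There are 68 indicators.
For each fixed i, the pair (π(i), π(i+1)) is a uniformly random ordered pair of distinct values from {1, …, 69}; by symmetry P[π(i) < π(i+1)] = 1/2.
By linearity: E[X] = 68 · (1/2) = (69 − 1) · (1/2) = 34 ≈ 34.000.

E[X] = 34 = 34.000.


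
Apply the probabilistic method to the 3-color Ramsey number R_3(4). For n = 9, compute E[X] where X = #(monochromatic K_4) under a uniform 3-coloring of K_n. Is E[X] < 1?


E[X] = C(9, 4) · 3^{1 − 6} = 126 · 3^{−5} = 126/243.
As a reduced fraction: E[X] = 14/27 ≈ 0.5185.
Is E[X] < 1? YES.
Since E[X] < 1, there exists a 3-coloring of K_{9} with no monochromatic K_4; hence R_3(4) > 9.

E[X] = 14/27 ≈ 0.5185; E[X] < 1, so R_3(4) > 9.


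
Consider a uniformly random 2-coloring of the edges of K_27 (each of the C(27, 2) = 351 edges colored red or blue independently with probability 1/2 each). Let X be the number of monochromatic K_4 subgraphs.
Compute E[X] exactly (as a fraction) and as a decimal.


Let X = Σ_S X_S over the C(27, 4) = 17550 subsets S of size 4, where X_S = 1 if the K_4 on S is monochromatic.
For a fixed S, the K_4 on S has C(4, 2) = 6 edges. P[all 6 edges red] = (1/2)^6, and likewise for blue, so P[monochromatic] = 2·(1/2)^6 = 2^{1 − 6} = 1/32.
By linearity: E[X] = C(27, 4) · 2^{1 − 6} = 17550 · 1/32 = 8775/16.
Numerically: E[X] ≈ 548.437500.

E[X] = C(27,4)·2^(1−C(4,2)) = 8775/16 ≈ 548.437500.


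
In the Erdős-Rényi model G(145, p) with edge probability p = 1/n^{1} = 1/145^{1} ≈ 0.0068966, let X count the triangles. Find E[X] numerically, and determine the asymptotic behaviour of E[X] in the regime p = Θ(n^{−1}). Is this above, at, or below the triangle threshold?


Number of potential triangles: C(145, 3) = 497640.
Each occurs with probability p³ ≈ (0.0068966)³ ≈ 3.2801673e-07.
By linearity: E[X] = C(145, 3)·p³ ≈ 497640 · 3.2801673e-07 ≈ 0.16323.
Here α = 1, so p = 1/n is exactly at the triangle threshold p ~ 1/n. Asymptotically E[X] → c³/6 = 1³/6 = 1/6 ≈ 0.16667, a bounded constant. In this regime the triangle count is asymptotically Poisson(c³/6).

E[X] ≈ 0.16323; in regime p = Θ(1/n^{1}) E[X] stays bounded (at the triangle threshold p ~ 1/n).


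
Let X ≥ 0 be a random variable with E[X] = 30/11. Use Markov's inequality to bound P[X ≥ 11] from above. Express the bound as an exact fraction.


μ = E[X] = 30/11, a = 11.
Markov: P[X ≥ 11] ≤ μ/a = (30/11)/11 = 30/121.
Numerically: ≈ 0.248.
(Since a = 11 > μ = 2.727, the bound 30/121 is < 1 and informative.)

P[X ≥ 11] ≤ 30/121 ≈ 0.248.


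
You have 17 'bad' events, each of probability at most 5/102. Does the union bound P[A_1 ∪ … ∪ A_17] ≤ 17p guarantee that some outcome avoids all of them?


Union bound: P[∪_{i=1}^{17} A_i] ≤ Σ_i P[A_i] ≤ 17·p = 17·(5/102) = 5/6.
Numerically: 5/6 ≈ 0.83333.
Is 5/6 < 1? YES.
Since P[∪ A_i] ≤ 5/6 < 1, the complement has P[∩ A_i^c] ≥ 1 − 5/6 = 1/6 > 0, so some outcome avoids every A_i.

17·p = 5/6 ≈ 0.83333; existence CERTIFIED by the union bound.


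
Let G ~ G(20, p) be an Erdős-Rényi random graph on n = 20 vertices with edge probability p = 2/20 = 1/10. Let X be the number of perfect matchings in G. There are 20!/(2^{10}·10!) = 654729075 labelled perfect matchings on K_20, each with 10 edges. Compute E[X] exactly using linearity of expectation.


K_20 has 20!/(2^{10}·10!) = 654729075 labelled perfect matchings.
For each such perfect matching H, let X_H = 1 if all 10 edges of H are present in G. Then P[X_H = 1] = p^{10} = (1/10)^{10} = 1/10000000000.
By linearity: E[X] = Σ_H E[X_H] = 654729075 · p^{10} = 654729075 · 1/10000000000 = 26189163/400000000.
Numerically: E[X] ≈ 0.065473.

E[X] = 654729075 · (1/10)^{10} = 26189163/400000000 ≈ 0.065473.


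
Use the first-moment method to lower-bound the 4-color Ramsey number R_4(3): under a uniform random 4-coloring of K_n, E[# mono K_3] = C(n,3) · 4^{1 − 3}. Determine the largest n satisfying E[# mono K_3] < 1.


We need C(n, 3) · 4^{1 − 3} < 1, i.e. C(n, 3) < 4^{3 − 1} = 16.
Check values of n near the boundary:
  n = 4: C(4, 3) = 4; 4 < 16? YES
  n = 5: C(5, 3) = 10; 10 < 16? YES
  n = 6: C(6, 3) = 20; 20 < 16? NO
The largest n with C(n, 3) < 16 is n = 5 (where E[X] = 5/8 ≈ 0.62500). Hence R_4(3) > 5, i.e. R_4(3) ≥ 6.

Largest n = 5; hence R_4(3) > 5.


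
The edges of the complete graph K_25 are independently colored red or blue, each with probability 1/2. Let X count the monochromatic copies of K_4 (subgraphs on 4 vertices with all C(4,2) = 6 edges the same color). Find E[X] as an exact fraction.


Let X = Σ_S X_S over the C(25, 4) = 12650 subsets S of size 4, where X_S = 1 if the K_4 on S is monochromatic.
For a fixed S, the K_4 on S has C(4, 2) = 6 edges. P[all 6 edges red] = (1/2)^6, and likewise for blue, so P[monochromatic] = 2·(1/2)^6 = 2^{1 − 6} = 1/32.
By linearity: E[X] = C(25, 4) · 2^{1 − 6} = 12650 · 1/32 = 6325/16.
Numerically: E[X] ≈ 395.312500.

E[X] = C(25,4)·2^(1−C(4,2)) = 6325/16 ≈ 395.312500.


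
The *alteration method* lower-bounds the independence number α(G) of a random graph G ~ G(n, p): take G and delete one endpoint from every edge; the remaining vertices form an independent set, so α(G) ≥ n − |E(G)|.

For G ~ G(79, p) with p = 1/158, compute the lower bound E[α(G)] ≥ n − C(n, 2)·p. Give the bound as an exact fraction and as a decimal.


E[|E(G)|] = C(79, 2)·p = 3081 · (1/158) = 39/2.
E[α(G)] ≥ n − E[|E(G)|] = 79 − 39/2 = 119/2.
Numerically: ≈ 59.50000.
(This is only a lower bound; the true E[α(G)] may be larger.)

E[α(G)] ≥ 119/2 ≈ 59.50000.


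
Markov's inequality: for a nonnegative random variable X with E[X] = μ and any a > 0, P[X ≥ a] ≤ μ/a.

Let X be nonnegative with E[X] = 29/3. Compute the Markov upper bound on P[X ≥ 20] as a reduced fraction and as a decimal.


μ = E[X] = 29/3, a = 20.
Markov: P[X ≥ 20] ≤ μ/a = (29/3)/20 = 29/60.
Numerically: ≈ 0.483333.
(Since a = 20 > μ = 9.666667, the bound 29/60 is < 1 and informative.)

P[X ≥ 20] ≤ 29/60 ≈ 0.483333.


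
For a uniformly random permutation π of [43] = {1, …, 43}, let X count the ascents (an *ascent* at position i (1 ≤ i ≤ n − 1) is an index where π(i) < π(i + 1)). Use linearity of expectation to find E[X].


Write X = Σ X_I over i = 1, …, 42, with X_I the indicator of one ascent.
There are 42 indicators.
For each fixed i, the pair (π(i), π(i+1)) is a uniformly random ordered pair of distinct values from {1, …, 43}; by symmetry P[π(i) < π(i+1)] = 1/2.
By linearity: E[X] = 42 · (1/2) = (43 − 1) · (1/2) = 21 ≈ 21.00000.

E[X] = 21 = 21.00000.


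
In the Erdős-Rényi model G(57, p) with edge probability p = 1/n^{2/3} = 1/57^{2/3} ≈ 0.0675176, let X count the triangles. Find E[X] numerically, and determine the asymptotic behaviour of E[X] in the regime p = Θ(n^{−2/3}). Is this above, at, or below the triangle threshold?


Number of potential triangles: C(57, 3) = 29260.
Each occurs with probability p³ ≈ (0.0675176)³ ≈ 3.07787011e-04.
By linearity: E[X] = C(57, 3)·p³ ≈ 29260 · 3.07787011e-04 ≈ 9.005848.
Since α = 2/3 < 1, p = c/n^{2/3} ≫ 1/n is above the triangle threshold p ~ 1/n. Asymptotically E[X] ~ (c³/6)·n^{3(1−α)} = (1³/6)·n^{1} → ∞; triangles are abundant w.h.p.

E[X] ≈ 9.005848; in regime p = Θ(1/n^{2/3}) E[X] diverges (above the triangle threshold p ~ 1/n).


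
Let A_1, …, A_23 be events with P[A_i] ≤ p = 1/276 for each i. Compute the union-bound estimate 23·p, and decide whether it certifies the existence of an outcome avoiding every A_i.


Union bound: P[∪_{i=1}^{23} A_i] ≤ Σ_i P[A_i] ≤ 23·p = 23·(1/276) = 1/12.
Numerically: 1/12 ≈ 0.083333.
Is 1/12 < 1? YES.
Since P[∪ A_i] ≤ 1/12 < 1, the complement has P[∩ A_i^c] ≥ 1 − 1/12 = 11/12 > 0, so some outcome avoids every A_i.

23·p = 1/12 ≈ 0.083333; existence CERTIFIED by the union bound.


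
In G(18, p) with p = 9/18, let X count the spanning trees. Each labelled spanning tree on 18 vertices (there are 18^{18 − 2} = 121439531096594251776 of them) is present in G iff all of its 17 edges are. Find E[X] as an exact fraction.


K_18 has 18^{18 − 2} = 121439531096594251776 labelled spanning trees.
For each such spanning tree H, let X_H = 1 if all 17 edges of H are present in G. Then P[X_H = 1] = p^{17} = (1/2)^{17} = 1/131072.
By linearity of expectation: E[X] = Σ_H E[X_H] = 121439531096594251776 · p^{17} = 121439531096594251776 · 1/131072 = 1853020188851841/2.
Numerically: E[X] ≈ 9.2651e+14.

E[X] = 121439531096594251776 · (1/2)^{17} = 1853020188851841/2 ≈ 9.2651e+14.


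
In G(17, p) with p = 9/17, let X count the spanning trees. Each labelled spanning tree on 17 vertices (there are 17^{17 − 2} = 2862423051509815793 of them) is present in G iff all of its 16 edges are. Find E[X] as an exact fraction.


K_17 has 17^{17 − 2} = 2862423051509815793 labelled spanning trees.
For each such spanning tree H, let X_H = 1 if all 16 edges of H are present in G. Then P[X_H = 1] = p^{16} = (9/17)^{16} = 1853020188851841/48661191875666868481.
Summing the indicators: E[X] = Σ_H E[X_H] = 2862423051509815793 · p^{16} = 2862423051509815793 · 1853020188851841/48661191875666868481 = 1853020188851841/17.
Numerically: E[X] ≈ 1.09e+14.

E[X] = 2862423051509815793 · (9/17)^{16} = 1853020188851841/17 ≈ 1.09e+14.


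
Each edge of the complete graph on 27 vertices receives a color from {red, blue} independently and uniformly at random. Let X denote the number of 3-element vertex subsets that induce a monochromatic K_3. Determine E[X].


Let X = Σ_S X_S over the C(27, 3) = 2925 subsets S of size 3, where X_S = 1 if the K_3 on S is monochromatic.
For a fixed S, the K_3 on S has C(3, 2) = 3 edges. P[all 3 edges red] = (1/2)^3, and likewise for blue, so P[monochromatic] = 2·(1/2)^3 = 2^{1 − 3} = 1/4.
By linearity: E[X] = C(27, 3) · 2^{1 − 3} = 2925 · 1/4 = 2925/4.
Numerically: E[X] ≈ 731.250.

E[X] = C(27,3)·2^(1−C(3,2)) = 2925/4 ≈ 731.250.


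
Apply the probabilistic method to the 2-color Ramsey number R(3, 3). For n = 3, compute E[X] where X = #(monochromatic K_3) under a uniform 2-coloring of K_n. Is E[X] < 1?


E[X] = C(3, 3) · 2^{1 − 3} = 1 · 2^{−2} = 1/4.
As a reduced fraction: E[X] = 1/4 ≈ 0.25000.
Is E[X] < 1? YES.
Since E[X] < 1, there exists a 2-coloring of K_{3} with no monochromatic K_3; hence R(3, 3) > 3.

E[X] = 1/4 ≈ 0.25000; E[X] < 1, so R(3, 3) > 3.


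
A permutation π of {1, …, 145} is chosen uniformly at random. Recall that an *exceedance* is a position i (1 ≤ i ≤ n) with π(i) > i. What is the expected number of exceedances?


Write X = Σ_{i=1}^{145} X_i, where X_i = 1_{π(i) > i}.
For each fixed i, π(i) is uniform over {1, …, 145} (marginal of a uniform permutation), so P[π(i) > i] = (n − i)/n. Summing: Σ_{i=1}^{145} (n − i)/n = (0 + 1 + … + 144)/145 = 145(145 − 1)/(2·145) = (145 − 1)/2.
Hence E[X] = Σ_{i=1}^{145} (145 − i)/145 = 72 ≈ 72.00000.

E[X] = 72 = 72.00000.


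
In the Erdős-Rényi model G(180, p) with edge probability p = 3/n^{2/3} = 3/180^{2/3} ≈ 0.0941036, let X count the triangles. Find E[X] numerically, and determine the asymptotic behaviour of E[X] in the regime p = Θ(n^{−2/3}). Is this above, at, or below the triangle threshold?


Number of potential triangles: C(180, 3) = 955860.
Each occurs with probability p³ ≈ (0.0941036)³ ≈ 8.33333333e-04.
By linearity: E[X] = C(180, 3)·p³ ≈ 955860 · 8.33333333e-04 ≈ 796.550000.
Since α = 2/3 < 1, p = c/n^{2/3} ≫ 1/n is above the triangle threshold p ~ 1/n. Asymptotically E[X] ~ (c³/6)·n^{3(1−α)} = (3³/6)·n^{1} → ∞; triangles are abundant w.h.p.

E[X] ≈ 796.550000; in regime p = Θ(1/n^{2/3}) E[X] diverges (above the triangle threshold p ~ 1/n).


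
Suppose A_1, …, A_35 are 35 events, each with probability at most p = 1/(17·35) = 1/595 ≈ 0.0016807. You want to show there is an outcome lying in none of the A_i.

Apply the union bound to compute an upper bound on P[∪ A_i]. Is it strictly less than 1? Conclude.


Union bound: P[∪_{i=1}^{35} A_i] ≤ Σ_i P[A_i] ≤ 35·p = 35·(1/595) = 1/17.
Numerically: 1/17 ≈ 0.0588235.
Is 1/17 < 1? YES.
Since P[∪ A_i] ≤ 1/17 < 1, the complement has P[∩ A_i^c] ≥ 1 − 1/17 = 16/17 > 0, so some outcome avoids every A_i.

35·p = 1/17 ≈ 0.0588235; existence CERTIFIED by the union bound.


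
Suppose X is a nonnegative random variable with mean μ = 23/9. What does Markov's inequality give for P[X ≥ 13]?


μ = E[X] = 23/9, a = 13.
Markov: P[X ≥ 13] ≤ μ/a = (23/9)/13 = 23/117.
Numerically: ≈ 0.1966.
(Since a = 13 > μ = 2.5556, the bound 23/117 is < 1 and informative.)

P[X ≥ 13] ≤ 23/117 ≈ 0.1966.


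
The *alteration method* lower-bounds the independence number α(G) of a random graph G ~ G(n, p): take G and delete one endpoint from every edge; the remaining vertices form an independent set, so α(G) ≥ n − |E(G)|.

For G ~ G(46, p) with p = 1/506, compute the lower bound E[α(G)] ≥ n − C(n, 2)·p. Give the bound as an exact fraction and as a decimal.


E[|E(G)|] = C(46, 2)·p = 1035 · (1/506) = 45/22.
E[α(G)] ≥ n − E[|E(G)|] = 46 − 45/22 = 967/22.
Numerically: ≈ 43.955.
(This is only a lower bound; the true E[α(G)] may be larger.)

E[α(G)] ≥ 967/22 ≈ 43.955.


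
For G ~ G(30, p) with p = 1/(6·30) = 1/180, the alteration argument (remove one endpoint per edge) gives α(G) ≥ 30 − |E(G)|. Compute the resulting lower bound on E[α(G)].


E[|E(G)|] = C(30, 2)·p = 435 · (1/180) = 29/12.
E[α(G)] ≥ n − E[|E(G)|] = 30 − 29/12 = 331/12.
Numerically: ≈ 27.583333.
(This is only a lower bound; the true E[α(G)] may be larger.)

E[α(G)] ≥ 331/12 ≈ 27.583333.


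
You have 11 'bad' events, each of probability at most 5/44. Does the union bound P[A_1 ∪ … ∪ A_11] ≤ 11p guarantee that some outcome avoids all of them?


Union bound: P[∪_{i=1}^{11} A_i] ≤ Σ_i P[A_i] ≤ 11·p = 11·(5/44) = 5/4.
Numerically: 5/4 ≈ 1.2500.
Is 5/4 < 1? NO.
Since the bound 5/4 is ≥ 1, the union bound is uninformative here; it does NOT by itself certify existence.

11·p = 5/4 ≈ 1.2500; existence NOT certified by the union bound.


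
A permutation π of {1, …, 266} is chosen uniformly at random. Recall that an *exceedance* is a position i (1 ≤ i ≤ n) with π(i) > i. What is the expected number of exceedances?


Write X = Σ_{i=1}^{266} X_i, where X_i = 1_{π(i) > i}.
For each fixed i, π(i) is uniform over {1, …, 266} (marginal of a uniform permutation), so P[π(i) > i] = (n − i)/n. Summing: Σ_{i=1}^{266} (n − i)/n = (0 + 1 + … + 265)/266 = 266(266 − 1)/(2·266) = (266 − 1)/2.
Hence E[X] = Σ_{i=1}^{266} (266 − i)/266 = 265/2 ≈ 132.5000.

E[X] = 265/2 = 132.5000.


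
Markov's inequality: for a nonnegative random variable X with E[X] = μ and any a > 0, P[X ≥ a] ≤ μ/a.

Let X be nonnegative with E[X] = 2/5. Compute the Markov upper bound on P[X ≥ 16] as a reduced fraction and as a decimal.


μ = E[X] = 2/5, a = 16.
Markov: P[X ≥ 16] ≤ μ/a = (2/5)/16 = 1/40.
Numerically: ≈ 0.025000.
(Since a = 16 > μ = 0.400000, the bound 1/40 is < 1 and informative.)

P[X ≥ 16] ≤ 1/40 ≈ 0.025000.


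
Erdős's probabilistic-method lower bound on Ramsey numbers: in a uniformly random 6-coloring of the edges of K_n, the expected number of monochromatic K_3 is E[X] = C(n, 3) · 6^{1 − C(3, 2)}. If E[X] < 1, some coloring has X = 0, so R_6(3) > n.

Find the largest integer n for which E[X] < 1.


We need C(n, 3) · 6^{1 − 3} < 1, i.e. C(n, 3) < 6^{3 − 1} = 36.
Check values of n near the boundary:
  n = 3: C(3, 3) = 1; 1 < 36? YES
  n = 4: C(4, 3) = 4; 4 < 36? YES
  n = 5: C(5, 3) = 10; 10 < 36? YES
  n = 6: C(6, 3) = 20; 20 < 36? YES
  n = 7: C(7, 3) = 35; 35 < 36? YES
  n = 8: C(8, 3) = 56; 56 < 36? NO
The largest n with C(n, 3) < 36 is n = 7 (where E[X] = 35/36 ≈ 0.97222). Hence R_6(3) > 7, i.e. R_6(3) ≥ 8.

Largest n = 7; hence R_6(3) > 7.


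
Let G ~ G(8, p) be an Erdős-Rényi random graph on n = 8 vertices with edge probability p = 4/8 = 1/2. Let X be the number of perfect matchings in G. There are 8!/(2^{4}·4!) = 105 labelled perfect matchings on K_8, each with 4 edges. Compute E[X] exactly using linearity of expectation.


K_8 has 8!/(2^{4}·4!) = 105 labelled perfect matchings.
For each such perfect matching H, let X_H = 1 if all 4 edges of H are present in G. Then P[X_H = 1] = p^{4} = (1/2)^{4} = 1/16.
By linearity of expectation: E[X] = Σ_H E[X_H] = 105 · p^{4} = 105 · 1/16 = 105/16.
Numerically: E[X] ≈ 6.56.

E[X] = 105 · (1/2)^{4} = 105/16 ≈ 6.56.


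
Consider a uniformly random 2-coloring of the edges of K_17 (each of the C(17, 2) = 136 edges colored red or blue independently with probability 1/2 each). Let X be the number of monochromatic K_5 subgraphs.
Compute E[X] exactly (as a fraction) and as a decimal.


Let X = Σ_S X_S over the C(17, 5) = 6188 subsets S of size 5, where X_S = 1 if the K_5 on S is monochromatic.
For a fixed S, the K_5 on S has C(5, 2) = 10 edges. P[all 10 edges red] = (1/2)^10, and likewise for blue, so P[monochromatic] = 2·(1/2)^10 = 2^{1 − 10} = 1/512.
By linearity: E[X] = C(17, 5) · 2^{1 − 10} = 6188 · 1/512 = 1547/128.
Numerically: E[X] ≈ 12.086.

E[X] = C(17,5)·2^(1−C(5,2)) = 1547/128 ≈ 12.086.


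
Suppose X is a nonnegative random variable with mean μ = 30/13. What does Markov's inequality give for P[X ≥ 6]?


μ = E[X] = 30/13, a = 6.
Markov: P[X ≥ 6] ≤ μ/a = (30/13)/6 = 5/13.
Numerically: ≈ 0.385.
(Since a = 6 > μ = 2.308, the bound 5/13 is < 1 and informative.)

P[X ≥ 6] ≤ 5/13 ≈ 0.385.


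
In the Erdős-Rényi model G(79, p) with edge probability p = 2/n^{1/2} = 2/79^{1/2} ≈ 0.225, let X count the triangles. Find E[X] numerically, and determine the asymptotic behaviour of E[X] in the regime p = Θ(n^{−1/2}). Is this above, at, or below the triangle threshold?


Number of potential triangles: C(79, 3) = 79079.
Each occurs with probability p³ ≈ (0.225)³ ≈ 1.13933e-02.
By linearity: E[X] = C(79, 3)·p³ ≈ 79079 · 1.13933e-02 ≈ 900.970.
Since α = 1/2 < 1, p = c/n^{1/2} ≫ 1/n is above the triangle threshold p ~ 1/n. Asymptotically E[X] ~ (c³/6)·n^{3(1−α)} = (2³/6)·n^{1.5} → ∞; triangles are abundant w.h.p.

E[X] ≈ 900.970; in regime p = Θ(1/n^{1/2}) E[X] diverges (above the triangle threshold p ~ 1/n).


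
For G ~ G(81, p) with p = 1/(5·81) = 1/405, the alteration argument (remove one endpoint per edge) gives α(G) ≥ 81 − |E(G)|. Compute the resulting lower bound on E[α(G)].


E[|E(G)|] = C(81, 2)·p = 3240 · (1/405) = 8.
E[α(G)] ≥ n − E[|E(G)|] = 81 − 8 = 73.
Numerically: ≈ 73.0000.
(This is only a lower bound; the true E[α(G)] may be larger.)

E[α(G)] ≥ 73 ≈ 73.0000.


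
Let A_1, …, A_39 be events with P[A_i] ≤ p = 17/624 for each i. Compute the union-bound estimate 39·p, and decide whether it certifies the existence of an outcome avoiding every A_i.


Union bound: P[∪_{i=1}^{39} A_i] ≤ Σ_i P[A_i] ≤ 39·p = 39·(17/624) = 17/16.
Numerically: 17/16 ≈ 1.062.
Is 17/16 < 1? NO.
Since the bound 17/16 is ≥ 1, the union bound is uninformative here; it does NOT by itself certify existence.

39·p = 17/16 ≈ 1.062; existence NOT certified by the union bound.


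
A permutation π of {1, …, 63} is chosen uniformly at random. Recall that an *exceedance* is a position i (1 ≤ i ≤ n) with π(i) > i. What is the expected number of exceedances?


Write X = Σ_{i=1}^{63} X_i, where X_i = 1_{π(i) > i}.
For each fixed i, π(i) is uniform over {1, …, 63} (marginal of a uniform permutation), so P[π(i) > i] = (n − i)/n. Summing: Σ_{i=1}^{63} (n − i)/n = (0 + 1 + … + 62)/63 = 63(63 − 1)/(2·63) = (63 − 1)/2.
Hence E[X] = Σ_{i=1}^{63} (63 − i)/63 = 31 ≈ 31.000.

E[X] = 31 = 31.000.


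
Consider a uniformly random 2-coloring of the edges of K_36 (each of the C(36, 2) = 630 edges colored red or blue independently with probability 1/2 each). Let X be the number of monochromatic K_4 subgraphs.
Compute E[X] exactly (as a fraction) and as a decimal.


Let X = Σ_S X_S over the C(36, 4) = 58905 subsets S of size 4, where X_S = 1 if the K_4 on S is monochromatic.
For a fixed S, the K_4 on S has C(4, 2) = 6 edges. P[all 6 edges red] = (1/2)^6, and likewise for blue, so P[monochromatic] = 2·(1/2)^6 = 2^{1 − 6} = 1/32.
Summing: E[X] = C(36, 4) · 2^{1 − 6} = 58905 · 1/32 = 58905/32.
Numerically: E[X] ≈ 1840.78125.

E[X] = C(36,4)·2^(1−C(4,2)) = 58905/32 ≈ 1840.78125.


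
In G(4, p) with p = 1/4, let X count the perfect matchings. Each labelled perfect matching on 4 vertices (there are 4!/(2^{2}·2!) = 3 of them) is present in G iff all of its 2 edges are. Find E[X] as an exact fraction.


K_4 has 4!/(2^{2}·2!) = 3 labelled perfect matchings.
For each such perfect matching H, let X_H = 1 if all 2 edges of H are present in G. Then P[X_H = 1] = p^{2} = (1/4)^{2} = 1/16.
Summing the indicators: E[X] = Σ_H E[X_H] = 3 · p^{2} = 3 · 1/16 = 3/16.
Numerically: E[X] ≈ 0.1875.

E[X] = 3 · (1/4)^{2} = 3/16 ≈ 0.1875.


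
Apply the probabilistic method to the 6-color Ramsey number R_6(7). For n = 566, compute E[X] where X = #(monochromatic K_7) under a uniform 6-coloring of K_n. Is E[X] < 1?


E[X] = C(566, 7) · 6^{1 − 21} = 3557206237959440 · 6^{−20} = 3557206237959440/3656158440062976.
As a reduced fraction: E[X] = 222325389872465/228509902503936 ≈ 0.9729355.
Is E[X] < 1? YES.
Since E[X] < 1, there exists a 6-coloring of K_{566} with no monochromatic K_7; hence R_6(7) > 566.

E[X] = 222325389872465/228509902503936 ≈ 0.9729355; E[X] < 1, so R_6(7) > 566.


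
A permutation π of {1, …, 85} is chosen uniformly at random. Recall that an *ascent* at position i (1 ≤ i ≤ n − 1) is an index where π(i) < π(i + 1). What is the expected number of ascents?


Write X = Σ X_I over i = 1, …, 84, with X_I the indicator of one ascent.
There are 84 indicators.
For each fixed i, the pair (π(i), π(i+1)) is a uniformly random ordered pair of distinct values from {1, …, 85}; by symmetry P[π(i) < π(i+1)] = 1/2.
By linearity: E[X] = 84 · (1/2) = (85 − 1) · (1/2) = 42 ≈ 42.000000.

E[X] = 42 = 42.000000.


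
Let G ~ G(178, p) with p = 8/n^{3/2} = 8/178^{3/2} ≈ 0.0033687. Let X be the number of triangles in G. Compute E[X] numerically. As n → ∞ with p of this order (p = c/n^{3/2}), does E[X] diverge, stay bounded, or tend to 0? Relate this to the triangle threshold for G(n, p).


Number of potential triangles: C(178, 3) = 924176.
Each occurs with probability p³ ≈ (0.0033687)³ ≈ 3.8227857e-08.
By linearity: E[X] = C(178, 3)·p³ ≈ 924176 · 3.8227857e-08 ≈ 0.03533.
Since α = 3/2 > 1, p = c/n^{3/2} = o(1/n) is below the triangle threshold p ~ 1/n. Asymptotically E[X] ~ (c³/6)·n^{3(1−α)} = (8³/6)·n^{-1.5} → 0, so by Markov's inequality G has no triangles w.h.p.

E[X] ≈ 0.03533; in regime p = Θ(1/n^{3/2}) E[X] tends to 0 (below the triangle threshold p ~ 1/n).


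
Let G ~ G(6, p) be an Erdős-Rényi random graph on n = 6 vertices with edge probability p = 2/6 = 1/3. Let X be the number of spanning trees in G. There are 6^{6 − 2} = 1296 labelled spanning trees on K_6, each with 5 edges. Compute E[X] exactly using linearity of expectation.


K_6 has 6^{6 − 2} = 1296 labelled spanning trees.
For each such spanning tree H, let X_H = 1 if all 5 edges of H are present in G. Then P[X_H = 1] = p^{5} = (1/3)^{5} = 1/243.
By linearity of expectation: E[X] = Σ_H E[X_H] = 1296 · p^{5} = 1296 · 1/243 = 16/3.
Numerically: E[X] ≈ 5.3333.

E[X] = 1296 · (1/3)^{5} = 16/3 ≈ 5.3333.


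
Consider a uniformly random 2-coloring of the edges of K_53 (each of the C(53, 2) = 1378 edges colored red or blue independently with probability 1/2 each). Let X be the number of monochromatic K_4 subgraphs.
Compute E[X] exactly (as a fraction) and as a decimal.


Let X = Σ_S X_S over the C(53, 4) = 292825 subsets S of size 4, where X_S = 1 if the K_4 on S is monochromatic.
For a fixed S, the K_4 on S has C(4, 2) = 6 edges. P[all 6 edges red] = (1/2)^6, and likewise for blue, so P[monochromatic] = 2·(1/2)^6 = 2^{1 − 6} = 1/32.
Summing: E[X] = C(53, 4) · 2^{1 − 6} = 292825 · 1/32 = 292825/32.
Numerically: E[X] ≈ 9150.781250.

E[X] = C(53,4)·2^(1−C(4,2)) = 292825/32 ≈ 9150.781250.


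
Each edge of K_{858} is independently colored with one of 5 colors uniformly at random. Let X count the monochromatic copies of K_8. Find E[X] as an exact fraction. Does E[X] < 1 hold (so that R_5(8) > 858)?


E[X] = C(858, 8) · 5^{1 − 28} = 7049584530256467771 · 5^{−27} = 7049584530256467771/7450580596923828125.
As a reduced fraction: E[X] = 7049584530256467771/7450580596923828125 ≈ 0.94618.
Is E[X] < 1? YES.
Since E[X] < 1, there exists a 5-coloring of K_{858} with no monochromatic K_8; hence R_5(8) > 858.

E[X] = 7049584530256467771/7450580596923828125 ≈ 0.94618; E[X] < 1, so R_5(8) > 858.


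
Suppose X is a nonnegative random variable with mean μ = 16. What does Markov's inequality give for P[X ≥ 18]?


μ = E[X] = 16, a = 18.
Markov: P[X ≥ 18] ≤ μ/a = (16)/18 = 8/9.
Numerically: ≈ 0.8889.
(Since a = 18 > μ = 16.0000, the bound 8/9 is < 1 and informative.)

P[X ≥ 18] ≤ 8/9 ≈ 0.8889.


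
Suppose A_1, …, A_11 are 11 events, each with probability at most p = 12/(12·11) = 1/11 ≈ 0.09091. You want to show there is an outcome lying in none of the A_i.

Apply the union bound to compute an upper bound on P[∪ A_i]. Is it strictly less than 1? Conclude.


Union bound: P[∪_{i=1}^{11} A_i] ≤ Σ_i P[A_i] ≤ 11·p = 11·(1/11) = 1.
Numerically: 1 ≈ 1.00000.
Is 1 < 1? NO.
Since the bound 1 is ≥ 1, the union bound is uninformative here; it does NOT by itself certify existence.

11·p = 1 ≈ 1.00000; existence NOT certified by the union bound.


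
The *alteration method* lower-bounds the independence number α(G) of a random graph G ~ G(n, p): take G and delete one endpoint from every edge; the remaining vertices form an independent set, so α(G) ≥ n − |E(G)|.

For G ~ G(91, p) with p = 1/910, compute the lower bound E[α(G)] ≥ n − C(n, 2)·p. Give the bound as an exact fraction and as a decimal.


E[|E(G)|] = C(91, 2)·p = 4095 · (1/910) = 9/2.
E[α(G)] ≥ n − E[|E(G)|] = 91 − 9/2 = 173/2.
Numerically: ≈ 86.5000.
(This is only a lower bound; the true E[α(G)] may be larger.)

E[α(G)] ≥ 173/2 ≈ 86.5000.


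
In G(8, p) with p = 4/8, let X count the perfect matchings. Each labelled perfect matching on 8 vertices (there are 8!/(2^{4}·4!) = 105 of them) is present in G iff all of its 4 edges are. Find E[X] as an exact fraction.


K_8 has 8!/(2^{4}·4!) = 105 labelled perfect matchings.
For each such perfect matching H, let X_H = 1 if all 4 edges of H are present in G. Then P[X_H = 1] = p^{4} = (1/2)^{4} = 1/16.
By linearity of expectation: E[X] = Σ_H E[X_H] = 105 · p^{4} = 105 · 1/16 = 105/16.
Numerically: E[X] ≈ 6.5625.

E[X] = 105 · (1/2)^{4} = 105/16 ≈ 6.5625.


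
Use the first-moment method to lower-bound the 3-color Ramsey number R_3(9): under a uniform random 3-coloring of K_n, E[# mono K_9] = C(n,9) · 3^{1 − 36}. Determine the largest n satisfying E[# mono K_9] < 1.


We need C(n, 9) · 3^{1 − 36} < 1, i.e. C(n, 9) < 3^{36 − 1} = 50031545098999707.
Check values of n near the boundary:
  n = 297: C(297, 9) = 43842345008337645; 43842345008337645 < 50031545098999707? YES
  n = 298: C(298, 9) = 45207677551849890; 45207677551849890 < 50031545098999707? YES
  n = 299: C(299, 9) = 46610674441390059; 46610674441390059 < 50031545098999707? YES
  n = 300: C(300, 9) = 48052241692154700; 48052241692154700 < 50031545098999707? YES
  n = 301: C(301, 9) = 49533303936090975; 49533303936090975 < 50031545098999707? YES
  n = 302: C(302, 9) = 51054804739588650; 51054804739588650 < 50031545098999707? NO
  n = 303: C(303, 9) = 52617706925494425; 52617706925494425 < 50031545098999707? NO
  n = 304: C(304, 9) = 54222992899492560; 54222992899492560 < 50031545098999707? NO
The largest n with C(n, 9) < 50031545098999707 is n = 301 (where E[X] = 16511101312030325/16677181699666569 ≈ 0.9900). Hence R_3(9) > 301, i.e. R_3(9) ≥ 302.

Largest n = 301; hence R_3(9) > 301.


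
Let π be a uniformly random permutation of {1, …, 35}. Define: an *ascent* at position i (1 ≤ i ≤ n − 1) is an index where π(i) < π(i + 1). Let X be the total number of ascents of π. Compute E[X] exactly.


Write X = Σ X_I over i = 1, …, 34, with X_I the indicator of one ascent.
There are 34 indicators.
For each fixed i, the pair (π(i), π(i+1)) is a uniformly random ordered pair of distinct values from {1, …, 35}; by symmetry P[π(i) < π(i+1)] = 1/2.
By linearity: E[X] = 34 · (1/2) = (35 − 1) · (1/2) = 17 ≈ 17.000000.

E[X] = 17 = 17.000000.


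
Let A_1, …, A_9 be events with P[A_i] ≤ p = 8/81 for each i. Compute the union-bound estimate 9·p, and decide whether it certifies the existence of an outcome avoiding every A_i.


Union bound: P[∪_{i=1}^{9} A_i] ≤ Σ_i P[A_i] ≤ 9·p = 9·(8/81) = 8/9.
Numerically: 8/9 ≈ 0.888889.
Is 8/9 < 1? YES.
Since P[∪ A_i] ≤ 8/9 < 1, the complement has P[∩ A_i^c] ≥ 1 − 8/9 = 1/9 > 0, so some outcome avoids every A_i.

9·p = 8/9 ≈ 0.888889; existence CERTIFIED by the union bound.


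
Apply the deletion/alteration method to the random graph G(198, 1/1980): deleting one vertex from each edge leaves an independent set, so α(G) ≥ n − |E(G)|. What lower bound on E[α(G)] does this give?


E[|E(G)|] = C(198, 2)·p = 19503 · (1/1980) = 197/20.
E[α(G)] ≥ n − E[|E(G)|] = 198 − 197/20 = 3763/20.
Numerically: ≈ 188.15000.
(This is only a lower bound; the true E[α(G)] may be larger.)

E[α(G)] ≥ 3763/20 ≈ 188.15000.


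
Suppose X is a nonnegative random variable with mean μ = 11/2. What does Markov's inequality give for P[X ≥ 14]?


μ = E[X] = 11/2, a = 14.
Markov: P[X ≥ 14] ≤ μ/a = (11/2)/14 = 11/28.
Numerically: ≈ 0.39286.
(Since a = 14 > μ = 5.50000, the bound 11/28 is < 1 and informative.)

P[X ≥ 14] ≤ 11/28 ≈ 0.39286.


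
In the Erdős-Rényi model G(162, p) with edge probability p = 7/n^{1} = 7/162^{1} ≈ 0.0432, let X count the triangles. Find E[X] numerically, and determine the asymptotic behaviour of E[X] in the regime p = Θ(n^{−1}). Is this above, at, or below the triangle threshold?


Number of potential triangles: C(162, 3) = 695520.
Each occurs with probability p³ ≈ (0.0432)³ ≈ 8.06769e-05.
By linearity: E[X] = C(162, 3)·p³ ≈ 695520 · 8.06769e-05 ≈ 56.112.
Here α = 1, so p = 7/n is exactly at the triangle threshold p ~ 1/n. Asymptotically E[X] → c³/6 = 7³/6 = 343/6 ≈ 57.167, a bounded constant. In this regime the triangle count is asymptotically Poisson(c³/6).

E[X] ≈ 56.112; in regime p = Θ(1/n^{1}) E[X] stays bounded (at the triangle threshold p ~ 1/n).


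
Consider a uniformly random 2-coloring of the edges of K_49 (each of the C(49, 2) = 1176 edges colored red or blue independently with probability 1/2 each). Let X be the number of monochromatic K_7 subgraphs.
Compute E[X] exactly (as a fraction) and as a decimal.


Let X = Σ_S X_S over the C(49, 7) = 85900584 subsets S of size 7, where X_S = 1 if the K_7 on S is monochromatic.
For a fixed S, the K_7 on S has C(7, 2) = 21 edges. P[all 21 edges red] = (1/2)^21, and likewise for blue, so P[monochromatic] = 2·(1/2)^21 = 2^{1 − 21} = 1/1048576.
Summing: E[X] = C(49, 7) · 2^{1 − 21} = 85900584 · 1/1048576 = 10737573/131072.
Numerically: E[X] ≈ 81.92118.

E[X] = C(49,7)·2^(1−C(7,2)) = 10737573/131072 ≈ 81.92118.


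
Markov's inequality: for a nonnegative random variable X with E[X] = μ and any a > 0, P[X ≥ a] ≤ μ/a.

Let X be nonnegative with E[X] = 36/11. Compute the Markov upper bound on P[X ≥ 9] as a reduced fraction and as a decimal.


μ = E[X] = 36/11, a = 9.
Markov: P[X ≥ 9] ≤ μ/a = (36/11)/9 = 4/11.
Numerically: ≈ 0.363636.
(Since a = 9 > μ = 3.272727, the bound 4/11 is < 1 and informative.)

P[X ≥ 9] ≤ 4/11 ≈ 0.363636.


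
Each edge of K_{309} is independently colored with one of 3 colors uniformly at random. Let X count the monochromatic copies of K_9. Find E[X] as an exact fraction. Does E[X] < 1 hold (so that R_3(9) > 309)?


E[X] = C(309, 9) · 3^{1 − 36} = 62920976643980686 · 3^{−35} = 62920976643980686/50031545098999707.
As a reduced fraction: E[X] = 62920976643980686/50031545098999707 ≈ 1.258.
Is E[X] < 1? NO.
Since E[X] ≥ 1, the first-moment bound is inconclusive at n = 309; it does NOT by itself certify R_3(9) > 309.

E[X] = 62920976643980686/50031545098999707 ≈ 1.258; E[X] ≥ 1; first-moment method inconclusive here.


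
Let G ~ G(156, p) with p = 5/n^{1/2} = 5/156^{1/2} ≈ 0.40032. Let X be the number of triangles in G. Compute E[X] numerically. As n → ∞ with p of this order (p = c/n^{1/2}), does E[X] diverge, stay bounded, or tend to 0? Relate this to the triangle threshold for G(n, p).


Number of potential triangles: C(156, 3) = 620620.
Each occurs with probability p³ ≈ (0.40032)³ ≈ 6.4153908e-02.
By linearity: E[X] = C(156, 3)·p³ ≈ 620620 · 6.4153908e-02 ≈ 39815.19824.
Since α = 1/2 < 1, p = c/n^{1/2} ≫ 1/n is above the triangle threshold p ~ 1/n. Asymptotically E[X] ~ (c³/6)·n^{3(1−α)} = (5³/6)·n^{1.5} → ∞; triangles are abundant w.h.p.

E[X] ≈ 39815.19824; in regime p = Θ(1/n^{1/2}) E[X] diverges (above the triangle threshold p ~ 1/n).


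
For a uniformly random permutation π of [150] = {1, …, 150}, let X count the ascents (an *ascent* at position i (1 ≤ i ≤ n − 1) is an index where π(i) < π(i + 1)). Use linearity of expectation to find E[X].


Write X = Σ X_I over i = 1, …, 149, with X_I the indicator of one ascent.
There are 149 indicators.
For each fixed i, the pair (π(i), π(i+1)) is a uniformly random ordered pair of distinct values from {1, …, 150}; by symmetry P[π(i) < π(i+1)] = 1/2.
By linearity: E[X] = 149 · (1/2) = (150 − 1) · (1/2) = 149/2 ≈ 74.5000.

E[X] = 149/2 = 74.5000.


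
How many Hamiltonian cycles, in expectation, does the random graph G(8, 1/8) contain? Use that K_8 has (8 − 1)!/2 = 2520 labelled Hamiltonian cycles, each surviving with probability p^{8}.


K_8 has (8 − 1)!/2 = 2520 labelled Hamiltonian cycles.
For each such Hamiltonian cycle H, let X_H = 1 if all 8 edges of H are present in G. Then P[X_H = 1] = p^{8} = (1/8)^{8} = 1/16777216.
Summing the indicators: E[X] = Σ_H E[X_H] = 2520 · p^{8} = 2520 · 1/16777216 = 315/2097152.
Numerically: E[X] ≈ 0.0001502.

E[X] = 2520 · (1/8)^{8} = 315/2097152 ≈ 0.0001502.


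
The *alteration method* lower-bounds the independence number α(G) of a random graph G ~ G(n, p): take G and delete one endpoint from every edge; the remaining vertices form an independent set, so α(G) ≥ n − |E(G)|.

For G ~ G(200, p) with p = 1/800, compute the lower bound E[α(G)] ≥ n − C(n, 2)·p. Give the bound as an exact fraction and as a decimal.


E[|E(G)|] = C(200, 2)·p = 19900 · (1/800) = 199/8.
E[α(G)] ≥ n − E[|E(G)|] = 200 − 199/8 = 1401/8.
Numerically: ≈ 175.1250.
(This is only a lower bound; the true E[α(G)] may be larger.)

E[α(G)] ≥ 1401/8 ≈ 175.1250.


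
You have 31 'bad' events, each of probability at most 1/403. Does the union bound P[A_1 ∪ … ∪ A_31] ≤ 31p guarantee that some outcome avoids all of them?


Union bound: P[∪_{i=1}^{31} A_i] ≤ Σ_i P[A_i] ≤ 31·p = 31·(1/403) = 1/13.
Numerically: 1/13 ≈ 0.0769.
Is 1/13 < 1? YES.
Since P[∪ A_i] ≤ 1/13 < 1, the complement has P[∩ A_i^c] ≥ 1 − 1/13 = 12/13 > 0, so some outcome avoids every A_i.

31·p = 1/13 ≈ 0.0769; existence CERTIFIED by the union bound.


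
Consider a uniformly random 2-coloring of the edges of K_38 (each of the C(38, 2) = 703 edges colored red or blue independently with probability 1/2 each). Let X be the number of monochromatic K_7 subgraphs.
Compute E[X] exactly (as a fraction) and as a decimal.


Let X = Σ_S X_S over the C(38, 7) = 12620256 subsets S of size 7, where X_S = 1 if the K_7 on S is monochromatic.
For a fixed S, the K_7 on S has C(7, 2) = 21 edges. P[all 21 edges red] = (1/2)^21, and likewise for blue, so P[monochromatic] = 2·(1/2)^21 = 2^{1 − 21} = 1/1048576.
By linearity of expectation: E[X] = C(38, 7) · 2^{1 − 21} = 12620256 · 1/1048576 = 394383/32768.
Numerically: E[X] ≈ 12.0356.

E[X] = C(38,7)·2^(1−C(7,2)) = 394383/32768 ≈ 12.0356.


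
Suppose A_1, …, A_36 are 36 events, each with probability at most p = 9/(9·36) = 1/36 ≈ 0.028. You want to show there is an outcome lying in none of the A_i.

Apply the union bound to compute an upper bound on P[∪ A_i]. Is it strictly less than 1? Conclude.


Union bound: P[∪_{i=1}^{36} A_i] ≤ Σ_i P[A_i] ≤ 36·p = 36·(1/36) = 1.
Numerically: 1 ≈ 1.000.
Is 1 < 1? NO.
Since the bound 1 is ≥ 1, the union bound is uninformative here; it does NOT by itself certify existence.

36·p = 1 ≈ 1.000; existence NOT certified by the union bound.


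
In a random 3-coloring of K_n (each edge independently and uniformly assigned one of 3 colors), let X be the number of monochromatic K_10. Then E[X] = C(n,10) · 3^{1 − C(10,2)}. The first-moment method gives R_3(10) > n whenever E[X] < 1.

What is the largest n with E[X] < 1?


We need C(n, 10) · 3^{1 − 45} < 1, i.e. C(n, 10) < 3^{45 − 1} = 984770902183611232881.
Check values of n near the boundary:
  n = 567: C(567, 10) = 873787071273467749398; 873787071273467749398 < 984770902183611232881? YES
  n = 568: C(568, 10) = 889446337783744949208; 889446337783744949208 < 984770902183611232881? YES
  n = 569: C(569, 10) = 905357721286137524328; 905357721286137524328 < 984770902183611232881? YES
  n = 570: C(570, 10) = 921524823451961408691; 921524823451961408691 < 984770902183611232881? YES
  n = 571: C(571, 10) = 937951290893172842001; 937951290893172842001 < 984770902183611232881? YES
  n = 572: C(572, 10) = 954640815642161682606; 954640815642161682606 < 984770902183611232881? YES
  n = 573: C(573, 10) = 971597135635805762226; 971597135635805762226 < 984770902183611232881? YES
  n = 574: C(574, 10) = 988824035203816502691; 988824035203816502691 < 984770902183611232881? NO
  n = 575: C(575, 10) = 1006325345561406175305; 1006325345561406175305 < 984770902183611232881? NO
  n = 576: C(576, 10) = 1024104945306307344480; 1024104945306307344480 < 984770902183611232881? NO
The largest n with C(n, 10) < 984770902183611232881 is n = 573 (where E[X] = 35985079097622435638/36472996377170786403 ≈ 0.987). Hence R_3(10) > 573, i.e. R_3(10) ≥ 574.

Largest n = 573; hence R_3(10) > 573.


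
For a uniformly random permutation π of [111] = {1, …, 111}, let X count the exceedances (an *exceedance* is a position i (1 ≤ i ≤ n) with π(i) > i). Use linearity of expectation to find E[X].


Write X = Σ_{i=1}^{111} X_i, where X_i = 1_{π(i) > i}.
For each fixed i, π(i) is uniform over {1, …, 111} (marginal of a uniform permutation), so P[π(i) > i] = (n − i)/n. Summing: Σ_{i=1}^{111} (n − i)/n = (0 + 1 + … + 110)/111 = 111(111 − 1)/(2·111) = (111 − 1)/2.
Hence E[X] = Σ_{i=1}^{111} (111 − i)/111 = 55 ≈ 55.0000.

E[X] = 55 = 55.0000.


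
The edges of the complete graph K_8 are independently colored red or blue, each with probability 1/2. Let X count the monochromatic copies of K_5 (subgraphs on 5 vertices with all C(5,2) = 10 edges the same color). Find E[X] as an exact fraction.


Let X = Σ_S X_S over the C(8, 5) = 56 subsets S of size 5, where X_S = 1 if the K_5 on S is monochromatic.
For a fixed S, the K_5 on S has C(5, 2) = 10 edges. P[all 10 edges red] = (1/2)^10, and likewise for blue, so P[monochromatic] = 2·(1/2)^10 = 2^{1 − 10} = 1/512.
By linearity: E[X] = C(8, 5) · 2^{1 − 10} = 56 · 1/512 = 7/64.
Numerically: E[X] ≈ 0.109375.

E[X] = C(8,5)·2^(1−C(5,2)) = 7/64 ≈ 0.109375.
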